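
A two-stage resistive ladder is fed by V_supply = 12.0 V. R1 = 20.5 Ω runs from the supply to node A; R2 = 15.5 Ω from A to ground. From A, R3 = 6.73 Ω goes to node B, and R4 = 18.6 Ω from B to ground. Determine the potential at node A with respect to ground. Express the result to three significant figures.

V_A ≈ 3.83 V

Looking into the second stage from A: R3 + R4 = 25.33 Ω appears in parallel with R2.
Effective lower resistance at A: R2 ‖ 25.33 = 9.616 Ω.
First divider: V_A = V_supply · 9.616/(20.5 + 9.616) = 3.832 V.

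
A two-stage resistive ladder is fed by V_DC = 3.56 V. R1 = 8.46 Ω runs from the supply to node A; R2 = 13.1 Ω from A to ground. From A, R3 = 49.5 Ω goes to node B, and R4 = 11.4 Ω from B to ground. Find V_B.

V_B ≈ 0.373 V

Looking into the second stage from A: R3 + R4 = 60.90 Ω appears in parallel with R2.
R2 ‖ (R3+R4) = 10.78 Ω.
V_A = 3.56 × 10.78/(8.46 + 10.78) = 1.995 V.
Then the unloaded second divider: V_B = V_A × R4/(R3+R4) = 1.995 × 0.1872 = 0.3734 V.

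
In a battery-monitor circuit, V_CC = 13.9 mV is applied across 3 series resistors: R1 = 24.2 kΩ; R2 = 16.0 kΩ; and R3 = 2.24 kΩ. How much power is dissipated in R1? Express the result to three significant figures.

P ≈ 2.60 nW

Series current I = V_CC/ΣR = 13.9/42.44 = 0.3275 µA.
P = I²R = 0.1073 × 24.2 = 2.596 nW.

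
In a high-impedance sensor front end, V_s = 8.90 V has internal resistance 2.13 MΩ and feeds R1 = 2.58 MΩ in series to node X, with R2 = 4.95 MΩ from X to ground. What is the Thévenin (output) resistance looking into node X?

R1' = 2.13 + 2.58 = 4.710 MΩ (source resistance + R1).
Zeroing V_s shorts the top of R1' to ground, so R_th = R1' ‖ R2 = 2.414 MΩ.

R_th ≈ 2.41 MΩ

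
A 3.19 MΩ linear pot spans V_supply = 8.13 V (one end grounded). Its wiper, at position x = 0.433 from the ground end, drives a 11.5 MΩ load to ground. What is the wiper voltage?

Split the track: R_lower = x·R_p = 1.381 MΩ, R_upper = (1−x)·R_p = 1.809 MΩ.
(x·R_p) ‖ R_L = 1.233 MΩ.
Then V_out = V_supply · 1.233/(1.809 + 1.233) = 3.296 V.

V_out ≈ 3.30 V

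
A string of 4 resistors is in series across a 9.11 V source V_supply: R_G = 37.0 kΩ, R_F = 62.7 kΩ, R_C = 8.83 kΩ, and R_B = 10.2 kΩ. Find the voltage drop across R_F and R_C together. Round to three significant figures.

ΣR = 37.0 + 62.7 + 8.83 + 10.2 = 118.7 kΩ.
R_{R_F..R_C} = 62.7 + 8.83 = 71.53 kΩ.
V = V_supply · R/ΣR = 9.11 × 0.6025 = 5.488 V.

V ≈ 5.49 V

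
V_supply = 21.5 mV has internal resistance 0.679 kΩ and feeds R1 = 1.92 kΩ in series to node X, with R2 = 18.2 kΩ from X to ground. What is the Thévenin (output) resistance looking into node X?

R_th ≈ 2.27 kΩ

R1' = 0.679 + 1.92 = 2.599 kΩ (source resistance + R1).
Zeroing V_supply shorts the top of R1' to ground, so R_th = R1' ‖ R2 = 2.274 kΩ.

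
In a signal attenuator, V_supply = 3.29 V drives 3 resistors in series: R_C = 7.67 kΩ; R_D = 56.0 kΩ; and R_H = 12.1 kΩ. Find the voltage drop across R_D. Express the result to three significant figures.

V ≈ 2.43 V

Series total: ΣR = 7.67 + 56.0 + 12.1 = 75.77 kΩ.
By the voltage-divider rule, V = 3.29 × 56.00/75.77 = 2.432 V.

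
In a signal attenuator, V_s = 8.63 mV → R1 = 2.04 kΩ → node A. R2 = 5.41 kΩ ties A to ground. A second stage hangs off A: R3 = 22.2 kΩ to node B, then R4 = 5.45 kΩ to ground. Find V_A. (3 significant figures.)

V_A ≈ 5.95 mV

The second stage (R3 + R4 = 27.65 kΩ) loads node A in parallel with R2.
R2 ‖ (R3+R4) = 4.525 kΩ.
V_A = 8.63 × 4.525/(2.04 + 4.525) = 5.948 mV.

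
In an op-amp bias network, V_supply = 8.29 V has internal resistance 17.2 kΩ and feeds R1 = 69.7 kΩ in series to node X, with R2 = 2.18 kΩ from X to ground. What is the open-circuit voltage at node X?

R1' = 17.2 + 69.7 = 86.90 kΩ (source resistance + R1).
With X open, the divider is unloaded: V_th = 8.29 × 2.18/89.08 = 0.2029 V.

V_th ≈ 0.203 V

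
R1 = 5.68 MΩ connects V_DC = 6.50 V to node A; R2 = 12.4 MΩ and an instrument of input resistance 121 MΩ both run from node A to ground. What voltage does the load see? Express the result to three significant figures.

V_out ≈ 4.32 V

The load sits in parallel with R2, giving an effective lower resistance R2' = R2·R_L/(R2+R_L) = 11.25 MΩ.
Now apply the divider: V_out = 6.50 × 0.6644 = 4.319 V.
(Unloaded it would be 4.46 V; the load pulls it down.)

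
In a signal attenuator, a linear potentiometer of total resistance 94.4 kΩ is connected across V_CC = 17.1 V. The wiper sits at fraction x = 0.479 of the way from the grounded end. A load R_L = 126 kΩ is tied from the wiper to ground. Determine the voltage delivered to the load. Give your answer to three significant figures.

Lower segment x·R_p = 45.22 kΩ; upper segment (1−x)·R_p = 49.18 kΩ.
R_L loads the lower segment: effective lower R = 33.28 kΩ.
Then V_out = V_CC · 33.28/(49.18 + 33.28) = 6.901 V.
(Unloaded: V_out = x·V_CC = 8.19 V.)

V_out ≈ 6.90 V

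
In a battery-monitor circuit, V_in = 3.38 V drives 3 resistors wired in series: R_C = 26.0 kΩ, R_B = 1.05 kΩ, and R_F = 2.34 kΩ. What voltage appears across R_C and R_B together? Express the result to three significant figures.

V ≈ 3.11 V

ΣR = 26.0 + 1.05 + 2.34 = 29.39 kΩ.
R_{R_C..R_B} = 26.0 + 1.05 = 27.05 kΩ.
By the voltage-divider rule, V = 3.38 × 27.05/29.39 = 3.111 V.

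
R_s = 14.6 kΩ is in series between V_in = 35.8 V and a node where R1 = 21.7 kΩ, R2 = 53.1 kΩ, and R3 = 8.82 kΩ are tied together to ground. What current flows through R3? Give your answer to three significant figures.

Combine the parallel branches: R_p = (1/21.7 + 1/53.1 + 1/8.82)⁻¹ = 5.609 kΩ.
Node voltage V_A = V_in · R_p/(R_s + R_p) = 35.8 × 0.2775 = 9.936 V.
Branch current I = V_A/R3 = 9.936/8.82 = 1.127 mA.
(Check via current divider: I_total = 1.772 mA; share G_k/ΣG = 0.6359 → same result.)

I ≈ 1.13 mA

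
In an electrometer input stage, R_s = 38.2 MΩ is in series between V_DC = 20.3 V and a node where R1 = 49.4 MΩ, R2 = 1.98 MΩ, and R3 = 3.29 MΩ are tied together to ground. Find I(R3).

Combine the parallel branches: R_p = (1/49.4 + 1/1.98 + 1/3.29)⁻¹ = 1.206 MΩ.
V_A by voltage divider: V_A = 20.3 × 1.206/(38.2 + 1.206) = 0.6212 V.
Branch current I = V_A/R3 = 0.6212/3.29 = 0.1888 µA.
(Check via current divider: I_total = 0.5152 µA; share G_k/ΣG = 0.3665 → same result.)

I ≈ 0.189 µA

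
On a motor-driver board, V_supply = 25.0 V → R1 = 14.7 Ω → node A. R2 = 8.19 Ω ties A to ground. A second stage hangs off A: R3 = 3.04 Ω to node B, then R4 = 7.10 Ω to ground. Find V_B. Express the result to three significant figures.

V_B ≈ 4.12 V

Looking into the second stage from A: R3 + R4 = 10.14 Ω appears in parallel with R2.
Effective lower resistance at A: R2 ‖ 10.14 = 4.531 Ω.
First divider: V_A = V_supply · 4.531/(14.7 + 4.531) = 5.890 V.
V_B = V_A × 0.7002 = 4.124 V.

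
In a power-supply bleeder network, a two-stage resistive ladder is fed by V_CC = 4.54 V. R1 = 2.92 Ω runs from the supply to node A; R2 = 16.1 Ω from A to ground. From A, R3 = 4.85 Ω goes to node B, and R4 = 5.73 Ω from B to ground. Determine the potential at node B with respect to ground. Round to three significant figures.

The second stage (R3 + R4 = 10.58 Ω) loads node A in parallel with R2.
Effective lower resistance at A: R2 ‖ 10.58 = 6.384 Ω.
V_A = 4.54 × 6.384/(2.92 + 6.384) = 3.115 V.
V_B = V_A × 0.5416 = 1.687 V.

V_B ≈ 1.69 V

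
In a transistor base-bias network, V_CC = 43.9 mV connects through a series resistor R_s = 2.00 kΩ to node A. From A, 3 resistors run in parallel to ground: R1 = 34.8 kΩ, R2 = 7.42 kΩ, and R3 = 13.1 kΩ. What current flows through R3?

Combine the parallel branches: R_p = (1/34.8 + 1/7.42 + 1/13.1)⁻¹ = 4.169 kΩ.
V_A by voltage divider: V_A = 43.9 × 4.169/(2.00 + 4.169) = 29.67 mV.
I(R3) = V_A / R3 = 29.67/13.1 = 2.265 µA.

I ≈ 2.26 µA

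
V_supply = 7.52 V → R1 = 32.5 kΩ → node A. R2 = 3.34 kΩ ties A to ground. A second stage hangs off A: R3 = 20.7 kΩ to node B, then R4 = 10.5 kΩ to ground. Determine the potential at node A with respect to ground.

V_A ≈ 0.639 V

The second stage (R3 + R4 = 31.20 kΩ) loads node A in parallel with R2.
R2 ‖ (R3+R4) = 3.017 kΩ.
So V_A = 7.52 × 0.08495 = 0.6388 V.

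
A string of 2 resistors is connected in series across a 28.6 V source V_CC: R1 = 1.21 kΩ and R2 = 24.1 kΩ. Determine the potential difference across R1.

Total series resistance ΣR = 1.21 + 24.1 = 25.31 kΩ.
V = V_CC · R/ΣR = 28.6 × 0.04781 = 1.367 V.

V ≈ 1.37 V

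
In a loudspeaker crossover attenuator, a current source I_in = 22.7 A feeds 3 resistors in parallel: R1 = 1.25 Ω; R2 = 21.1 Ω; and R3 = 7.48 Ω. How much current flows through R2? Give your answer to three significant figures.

Conductances: ΣG = 1/1.25 + 1/21.1 + 1/7.48 = 0.9811 (1/Ω).
Current divider: I(R2) = I_in · G_k/ΣG = 22.7 × (0.04739/0.9811) = 22.7 × 0.04831 = 1.097 A.

I ≈ 1.10 A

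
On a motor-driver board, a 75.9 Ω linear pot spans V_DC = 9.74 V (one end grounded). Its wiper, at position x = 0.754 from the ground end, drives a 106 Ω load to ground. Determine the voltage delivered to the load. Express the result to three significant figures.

V_out ≈ 6.48 V

The pot divides into 18.67 Ω above the wiper and 57.23 Ω below.
R_L loads the lower segment: effective lower R = 37.16 Ω.
Loaded-divider output: V_out = 9.74 × 0.6656 = 6.483 V.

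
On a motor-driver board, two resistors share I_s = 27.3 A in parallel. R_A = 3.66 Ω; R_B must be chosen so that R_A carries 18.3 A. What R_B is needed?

R_B ≈ 7.44 Ω

In a two-way split, I_A/I_s = R_B/(R_A + R_B).
18.3/27.3 = R_B/(R_A + R_B) → R_B = R_A · (0.6703)/(1 − 0.6703) = 3.66 × 2.033 = 7.442 Ω.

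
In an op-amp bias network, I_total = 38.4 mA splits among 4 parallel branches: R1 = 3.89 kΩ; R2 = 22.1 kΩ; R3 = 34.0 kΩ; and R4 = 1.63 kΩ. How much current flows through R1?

I ≈ 10.4 mA

Conductances: ΣG = 1/3.89 + 1/22.1 + 1/34.0 + 1/1.63 = 0.9452 (1/kΩ).
R1 takes the fraction G_k/ΣG = 0.2571/0.9452 = 0.2720, so I = 38.4 × 0.2720 = 10.44 mA.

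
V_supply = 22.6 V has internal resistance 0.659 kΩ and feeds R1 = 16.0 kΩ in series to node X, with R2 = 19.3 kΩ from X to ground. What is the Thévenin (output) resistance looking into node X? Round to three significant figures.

R_th ≈ 8.94 kΩ

R1' = 0.659 + 16.0 = 16.66 kΩ (source resistance + R1).
Zeroing V_supply shorts the top of R1' to ground, so R_th = R1' ‖ R2 = 8.941 kΩ.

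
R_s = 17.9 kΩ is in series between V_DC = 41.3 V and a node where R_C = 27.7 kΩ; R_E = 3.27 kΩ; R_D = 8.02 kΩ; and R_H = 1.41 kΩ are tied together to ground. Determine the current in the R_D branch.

I ≈ 0.234 mA

Equivalent of the parallel group: R_p = 0.8505 kΩ.
V_A = 41.3 × 0.8505/18.75 = 1.873 V.
Branch current I = V_A/R_D = 1.873/8.02 = 0.2336 mA.
(Equivalently: I_total = 2.203 mA, then current-divider fraction G_k/ΣG = 0.1060.)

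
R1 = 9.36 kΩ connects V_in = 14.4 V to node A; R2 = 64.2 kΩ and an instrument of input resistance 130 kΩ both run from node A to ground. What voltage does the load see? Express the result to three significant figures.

R2 ‖ R_L = (64.2 × 130)/(64.2 + 130) = 42.98 kΩ.
Now apply the divider: V_out = 14.4 × 0.8212 = 11.82 V.
(Unloaded it would be 12.6 V; the load pulls it down.)

V_out ≈ 11.8 V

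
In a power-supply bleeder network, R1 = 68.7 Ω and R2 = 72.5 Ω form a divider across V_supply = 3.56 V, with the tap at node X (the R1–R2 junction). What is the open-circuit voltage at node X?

Open-circuit (no load on X): V_th = V_supply · R2/(R1 + R2) = 3.56 × 72.5/(68.70 + 72.5) = 1.828 V.

V_th ≈ 1.83 V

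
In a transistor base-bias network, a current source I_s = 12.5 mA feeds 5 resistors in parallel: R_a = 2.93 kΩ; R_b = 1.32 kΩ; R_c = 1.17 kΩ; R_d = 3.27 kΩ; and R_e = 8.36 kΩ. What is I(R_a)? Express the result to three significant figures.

Conductances: ΣG = 1/2.93 + 1/1.32 + 1/1.17 + 1/3.27 + 1/8.36 = 2.379 (1/kΩ).
By the current-divider rule, I = I_s · G_k/ΣG = 12.5 × 0.1435 = 1.793 mA.

I ≈ 1.79 mA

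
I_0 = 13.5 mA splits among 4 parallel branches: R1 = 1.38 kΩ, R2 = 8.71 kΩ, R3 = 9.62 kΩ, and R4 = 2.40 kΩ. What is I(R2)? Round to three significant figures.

I ≈ 1.14 mA

Total conductance ΣG = 1/1.38 + 1/8.71 + 1/9.62 + 1/2.40 = 1.360 (units of 1/kΩ).
By the current-divider rule, I = I_0 · G_k/ΣG = 13.5 × 0.08442 = 1.140 mA.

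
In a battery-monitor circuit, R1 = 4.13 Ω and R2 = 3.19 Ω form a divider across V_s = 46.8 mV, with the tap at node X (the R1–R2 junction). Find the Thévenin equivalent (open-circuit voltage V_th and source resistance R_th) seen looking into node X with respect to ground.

Open-circuit (no load on X): V_th = V_s · R2/(R1 + R2) = 46.8 × 3.19/(4.130 + 3.19) = 20.40 mV.
With V_s suppressed (replaced by a short), R_th = R1 ‖ R2 = (4.130 × 3.19)/(4.130 + 3.19) = 1.800 Ω.

V_th ≈ 20.4 mV, R_th ≈ 1.80 Ω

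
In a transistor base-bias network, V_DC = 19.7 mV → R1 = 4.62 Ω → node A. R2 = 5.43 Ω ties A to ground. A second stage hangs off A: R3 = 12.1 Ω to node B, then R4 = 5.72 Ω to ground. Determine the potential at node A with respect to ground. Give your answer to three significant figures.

V_A ≈ 9.34 mV

Node A sees R2 in parallel with the series input of stage 2, R3 + R4 = 17.82 Ω.
R2 ‖ (R3+R4) = 4.162 Ω.
First divider: V_A = V_DC · 4.162/(4.62 + 4.162) = 9.336 mV.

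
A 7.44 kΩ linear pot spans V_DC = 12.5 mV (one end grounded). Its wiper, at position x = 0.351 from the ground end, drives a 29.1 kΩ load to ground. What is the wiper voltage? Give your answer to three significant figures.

The pot divides into 4.829 kΩ above the wiper and 2.611 kΩ below.
(x·R_p) ‖ R_L = 2.396 kΩ.
Then V_out = V_DC · 2.396/(4.829 + 2.396) = 4.146 mV.

V_out ≈ 4.15 mV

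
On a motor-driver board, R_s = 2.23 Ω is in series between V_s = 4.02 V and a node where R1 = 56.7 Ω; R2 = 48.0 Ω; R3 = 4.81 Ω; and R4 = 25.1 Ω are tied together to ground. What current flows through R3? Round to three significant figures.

I ≈ 0.510 A

Parallel bank: R_p = 1/(1/56.7 + 1/48.0 + 1/4.81 + 1/25.1) = 3.494 Ω.
V_A = 4.02 × 3.494/5.724 = 2.454 V.
I(R3) = V_A / R3 = 2.454/4.81 = 0.5102 A.
(Check via current divider: I_total = 0.7023 A; share G_k/ΣG = 0.7264 → same result.)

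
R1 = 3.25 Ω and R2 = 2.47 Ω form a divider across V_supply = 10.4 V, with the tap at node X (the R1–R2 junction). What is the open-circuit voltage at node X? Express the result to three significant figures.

V_th is the unloaded tap voltage: V_supply · R2/(R1+R2) = 10.4 × 0.4318 = 4.491 V.

V_th ≈ 4.49 V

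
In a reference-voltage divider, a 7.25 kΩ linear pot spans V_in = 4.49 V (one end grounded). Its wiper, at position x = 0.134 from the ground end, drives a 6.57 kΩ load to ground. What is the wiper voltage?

V_out ≈ 0.533 V

The pot divides into 6.279 kΩ above the wiper and 0.9715 kΩ below.
R_L loads the lower segment: effective lower R = 0.8464 kΩ.
Then V_out = V_in · 0.8464/(6.279 + 0.8464) = 0.5334 V.
(Unloaded: V_out = x·V_in = 0.602 V.)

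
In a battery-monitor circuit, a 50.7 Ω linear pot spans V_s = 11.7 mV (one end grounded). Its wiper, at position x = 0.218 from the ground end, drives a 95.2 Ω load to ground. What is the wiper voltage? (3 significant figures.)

V_out ≈ 2.34 mV

Split the track: R_lower = x·R_p = 11.05 Ω, R_upper = (1−x)·R_p = 39.65 Ω.
R_L loads the lower segment: effective lower R = 9.903 Ω.
V_out = 11.7 × 9.903/(39.65 + 9.903) = 2.338 mV.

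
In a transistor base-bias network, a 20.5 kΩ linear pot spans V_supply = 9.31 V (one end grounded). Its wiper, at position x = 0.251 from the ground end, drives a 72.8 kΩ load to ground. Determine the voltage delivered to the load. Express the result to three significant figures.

V_out ≈ 2.22 V

Lower segment x·R_p = 5.146 kΩ; upper segment (1−x)·R_p = 15.35 kΩ.
R_L loads the lower segment: effective lower R = 4.806 kΩ.
Then V_out = V_supply · 4.806/(15.35 + 4.806) = 2.219 V.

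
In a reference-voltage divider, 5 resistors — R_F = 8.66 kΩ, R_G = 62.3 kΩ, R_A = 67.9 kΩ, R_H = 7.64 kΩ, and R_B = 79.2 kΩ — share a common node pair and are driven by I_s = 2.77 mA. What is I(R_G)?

Conductances: ΣG = 1/8.66 + 1/62.3 + 1/67.9 + 1/7.64 + 1/79.2 = 0.2898 (1/kΩ).
Current divider: I(R_G) = I_s · G_k/ΣG = 2.77 × (0.01605/0.2898) = 2.77 × 0.05539 = 0.1534 mA.

I ≈ 0.153 mA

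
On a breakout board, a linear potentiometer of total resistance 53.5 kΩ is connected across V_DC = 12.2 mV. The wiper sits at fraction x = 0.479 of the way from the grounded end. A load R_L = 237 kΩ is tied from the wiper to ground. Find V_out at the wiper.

Lower segment x·R_p = 25.63 kΩ; upper segment (1−x)·R_p = 27.87 kΩ.
Lower segment in parallel with the load: 25.63 ‖ 237 = 23.13 kΩ.
V_out = 12.2 × 23.13/(27.87 + 23.13) = 5.532 mV.

V_out ≈ 5.53 mV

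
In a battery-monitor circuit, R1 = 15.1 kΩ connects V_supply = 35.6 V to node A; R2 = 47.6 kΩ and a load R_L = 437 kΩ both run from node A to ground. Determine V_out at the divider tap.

V_out ≈ 26.3 V

First combine the lower leg with the load: R2 ‖ R_L = 42.92 kΩ.
Now apply the divider: V_out = 35.6 × 0.7398 = 26.34 V.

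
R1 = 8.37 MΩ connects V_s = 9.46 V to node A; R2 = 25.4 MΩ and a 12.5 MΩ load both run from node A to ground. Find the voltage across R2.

The load sits in parallel with R2, giving an effective lower resistance R2' = R2·R_L/(R2+R_L) = 8.377 MΩ.
Voltage divider with the loaded lower leg: V_out = 9.46 × 8.377/(8.37 + 8.377) = 9.46 × 0.5002 = 4.732 V.

V_out ≈ 4.73 V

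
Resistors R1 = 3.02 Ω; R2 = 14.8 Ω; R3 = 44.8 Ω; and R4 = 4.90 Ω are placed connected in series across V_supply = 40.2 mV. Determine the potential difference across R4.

V ≈ 2.92 mV

Series total: ΣR = 3.02 + 14.8 + 44.8 + 4.90 = 67.52 Ω.
V = V_supply · R/ΣR = 40.2 × 0.07257 = 2.917 mV.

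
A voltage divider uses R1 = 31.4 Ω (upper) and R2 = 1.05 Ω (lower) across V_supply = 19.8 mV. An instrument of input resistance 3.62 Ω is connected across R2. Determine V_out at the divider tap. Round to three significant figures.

First combine the lower leg with the load: R2 ‖ R_L = 0.8139 Ω.
Then V_out = V_supply · R2'/(R1 + R2') = 19.8 × 0.8139/32.21 = 0.5003 mV.

V_out ≈ 0.500 mV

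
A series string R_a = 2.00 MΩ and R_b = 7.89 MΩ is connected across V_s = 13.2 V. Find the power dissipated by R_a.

The common current is I = 13.2/9.890 = 1.335 µA.
P = I²R = 1.781 × 2.00 = 3.563 µW.

P ≈ 3.56 µW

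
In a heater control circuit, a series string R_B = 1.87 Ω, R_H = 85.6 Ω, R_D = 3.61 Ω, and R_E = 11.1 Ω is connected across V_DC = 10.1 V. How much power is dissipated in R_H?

P ≈ 0.836 W

The common current is I = 10.1/102.2 = 0.09885 A.
P = I²R = 0.009770 × 85.6 = 0.8363 W.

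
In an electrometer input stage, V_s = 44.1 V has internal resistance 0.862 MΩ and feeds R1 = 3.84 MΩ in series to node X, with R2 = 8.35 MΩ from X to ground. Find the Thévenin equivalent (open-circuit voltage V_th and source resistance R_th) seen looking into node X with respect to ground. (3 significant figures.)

R1' = 0.862 + 3.84 = 4.702 MΩ (source resistance + R1).
V_th is the unloaded tap voltage: V_s · R2/(R1'+R2) = 44.1 × 0.6397 = 28.21 V.
Zeroing V_s shorts the top of R1' to ground, so R_th = R1' ‖ R2 = 3.008 MΩ.

V_th ≈ 28.2 V, R_th ≈ 3.01 MΩ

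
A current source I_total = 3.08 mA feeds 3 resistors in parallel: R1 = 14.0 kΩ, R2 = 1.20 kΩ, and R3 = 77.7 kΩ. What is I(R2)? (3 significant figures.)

I ≈ 2.80 mA

Total conductance ΣG = 1/14.0 + 1/1.20 + 1/77.7 = 0.9176 (units of 1/kΩ).
Current divider: I(R2) = I_total · G_k/ΣG = 3.08 × (0.8333/0.9176) = 3.08 × 0.9081 = 2.797 mA.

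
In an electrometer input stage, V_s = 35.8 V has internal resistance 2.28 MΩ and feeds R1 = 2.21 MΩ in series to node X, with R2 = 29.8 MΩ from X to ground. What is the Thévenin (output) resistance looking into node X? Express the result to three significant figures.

R1' = 2.28 + 2.21 = 4.490 MΩ (source resistance + R1).
Zeroing V_s shorts the top of R1' to ground, so R_th = R1' ‖ R2 = 3.902 MΩ.

R_th ≈ 3.90 MΩ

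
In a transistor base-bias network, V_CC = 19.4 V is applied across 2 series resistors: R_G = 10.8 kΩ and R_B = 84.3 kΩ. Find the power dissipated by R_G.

P ≈ 0.449 mW

Series current I = V_CC/ΣR = 19.4/95.10 = 0.2040 mA.
V(R_G) = I·R = 2.203 V; P = V·I = 2.203 × 0.2040 = 0.4494 mW.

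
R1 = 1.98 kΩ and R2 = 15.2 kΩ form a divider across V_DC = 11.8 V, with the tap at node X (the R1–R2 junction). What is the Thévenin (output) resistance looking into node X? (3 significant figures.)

Zeroing V_DC shorts the top of R1 to ground, so R_th = R1 ‖ R2 = 1.752 kΩ.

R_th ≈ 1.75 kΩ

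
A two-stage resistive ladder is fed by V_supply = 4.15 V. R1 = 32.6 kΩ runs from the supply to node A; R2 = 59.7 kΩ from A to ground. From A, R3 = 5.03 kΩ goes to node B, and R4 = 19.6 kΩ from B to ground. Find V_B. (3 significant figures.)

V_B ≈ 1.15 V

Looking into the second stage from A: R3 + R4 = 24.63 kΩ appears in parallel with R2.
Effective lower resistance at A: R2 ‖ 24.63 = 17.44 kΩ.
First divider: V_A = V_supply · 17.44/(32.6 + 17.44) = 1.446 V.
V_B = V_A × 0.7958 = 1.151 V.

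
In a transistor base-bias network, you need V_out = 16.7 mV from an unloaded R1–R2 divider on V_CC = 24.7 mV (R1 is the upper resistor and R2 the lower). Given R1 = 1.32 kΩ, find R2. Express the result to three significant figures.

R2 ≈ 2.76 kΩ

V_out/V_CC = R2/(R1+R2) = 0.6761.
So R2 = R1 · V_out/(V_CC − V_out) = 1.32 × 16.7/(24.7 − 16.7) = 1.32 × 2.087 = 2.756 kΩ.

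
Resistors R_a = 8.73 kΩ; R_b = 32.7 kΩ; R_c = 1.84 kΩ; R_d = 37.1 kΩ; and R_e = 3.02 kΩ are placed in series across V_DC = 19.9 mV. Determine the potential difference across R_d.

ΣR = 8.73 + 32.7 + 1.84 + 37.1 + 3.02 = 83.39 kΩ.
V = V_DC · R/ΣR = 19.9 × 0.4449 = 8.853 mV.

V ≈ 8.85 mV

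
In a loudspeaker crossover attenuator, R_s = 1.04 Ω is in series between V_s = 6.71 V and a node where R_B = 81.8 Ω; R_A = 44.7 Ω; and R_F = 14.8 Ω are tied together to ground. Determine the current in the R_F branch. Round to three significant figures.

Combine the parallel branches: R_p = (1/81.8 + 1/44.7 + 1/14.8)⁻¹ = 9.788 Ω.
Node voltage V_A = V_s · R_p/(R_s + R_p) = 6.71 × 0.9040 = 6.066 V.
I(R_F) = V_A / R_F = 6.066/14.8 = 0.4098 A.
(Check via current divider: I_total = 0.6197 A; share G_k/ΣG = 0.6614 → same result.)

I ≈ 0.410 A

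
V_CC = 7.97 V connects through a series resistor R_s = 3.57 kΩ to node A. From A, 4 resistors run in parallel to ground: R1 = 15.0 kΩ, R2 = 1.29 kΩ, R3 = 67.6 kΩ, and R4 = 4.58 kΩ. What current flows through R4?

I ≈ 0.360 mA

Parallel bank: R_p = 1/(1/15.0 + 1/1.29 + 1/67.6 + 1/4.58) = 0.9302 kΩ.
V_A by voltage divider: V_A = 7.97 × 0.9302/(3.57 + 0.9302) = 1.647 V.
I(R4) = V_A / R4 = 1.647/4.58 = 0.3597 mA.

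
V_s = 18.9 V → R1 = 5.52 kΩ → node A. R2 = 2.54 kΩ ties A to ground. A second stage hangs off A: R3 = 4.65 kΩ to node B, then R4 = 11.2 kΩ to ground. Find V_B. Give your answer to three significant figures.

Node A sees R2 in parallel with the series input of stage 2, R3 + R4 = 15.85 kΩ.
Effective lower resistance at A: R2 ‖ 15.85 = 2.189 kΩ.
First divider: V_A = V_s · 2.189/(5.52 + 2.189) = 5.367 V.
Stage 2 is unloaded, so V_B = V_A · R4/(R3+R4) = 5.367 × 11.2/15.85 = 3.792 V.

V_B ≈ 3.79 V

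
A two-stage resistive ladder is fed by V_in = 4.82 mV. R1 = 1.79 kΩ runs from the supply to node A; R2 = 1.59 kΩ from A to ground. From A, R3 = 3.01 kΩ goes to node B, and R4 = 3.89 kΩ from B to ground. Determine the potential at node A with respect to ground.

V_A ≈ 2.02 mV

The second stage (R3 + R4 = 6.900 kΩ) loads node A in parallel with R2.
R2 ‖ (R3+R4) = 1.292 kΩ.
First divider: V_A = V_in · 1.292/(1.79 + 1.292) = 2.021 mV.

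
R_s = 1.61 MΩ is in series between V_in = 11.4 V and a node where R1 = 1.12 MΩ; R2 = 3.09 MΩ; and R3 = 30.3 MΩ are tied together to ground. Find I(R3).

Combine the parallel branches: R_p = (1/1.12 + 1/3.09 + 1/30.3)⁻¹ = 0.8003 MΩ.
V_A = 11.4 × 0.8003/2.410 = 3.785 V.
I(R3) = V_A / R3 = 3.785/30.3 = 0.1249 µA.

I ≈ 0.125 µA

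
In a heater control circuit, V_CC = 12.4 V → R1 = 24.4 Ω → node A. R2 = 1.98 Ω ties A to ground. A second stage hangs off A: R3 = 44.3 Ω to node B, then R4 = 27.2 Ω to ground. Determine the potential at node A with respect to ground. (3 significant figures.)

Looking into the second stage from A: R3 + R4 = 71.50 Ω appears in parallel with R2.
Effective lower resistance at A: R2 ‖ 71.50 = 1.927 Ω.
So V_A = 12.4 × 0.07318 = 0.9075 V.

V_A ≈ 0.907 V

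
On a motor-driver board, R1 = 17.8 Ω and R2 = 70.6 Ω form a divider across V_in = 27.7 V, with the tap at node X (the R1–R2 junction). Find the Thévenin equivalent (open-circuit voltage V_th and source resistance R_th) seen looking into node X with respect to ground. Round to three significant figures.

Open-circuit (no load on X): V_th = V_in · R2/(R1 + R2) = 27.7 × 70.6/(17.80 + 70.6) = 22.12 V.
Looking into X with the source shorted: R_th = R1·R2/(R1+R2) = 17.80 × 70.6/88.40 = 14.22 Ω.

V_th ≈ 22.1 V, R_th ≈ 14.2 Ω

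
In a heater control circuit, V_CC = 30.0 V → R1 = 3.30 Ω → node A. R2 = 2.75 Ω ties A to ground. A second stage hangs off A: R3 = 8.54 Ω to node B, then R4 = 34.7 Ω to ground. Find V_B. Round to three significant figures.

V_B ≈ 10.6 V

The second stage (R3 + R4 = 43.24 Ω) loads node A in parallel with R2.
Effective lower resistance at A: R2 ‖ 43.24 = 2.586 Ω.
V_A = 30.0 × 2.586/(3.30 + 2.586) = 13.18 V.
V_B = V_A × 0.8025 = 10.58 V.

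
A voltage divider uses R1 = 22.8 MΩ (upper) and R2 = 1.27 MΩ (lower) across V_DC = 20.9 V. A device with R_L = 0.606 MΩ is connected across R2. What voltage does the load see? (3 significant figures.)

V_out ≈ 0.369 V

First combine the lower leg with the load: R2 ‖ R_L = 0.4102 MΩ.
Now apply the divider: V_out = 20.9 × 0.01768 = 0.3694 V.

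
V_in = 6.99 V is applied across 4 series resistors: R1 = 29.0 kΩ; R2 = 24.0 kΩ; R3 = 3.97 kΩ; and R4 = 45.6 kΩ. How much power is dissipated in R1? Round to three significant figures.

P ≈ 0.135 mW

ΣR = 102.6 kΩ → I = 6.99/102.6 = 0.06815 mA.
V(R1) = I·R = 1.976 V; P = V·I = 1.976 × 0.06815 = 0.1347 mW.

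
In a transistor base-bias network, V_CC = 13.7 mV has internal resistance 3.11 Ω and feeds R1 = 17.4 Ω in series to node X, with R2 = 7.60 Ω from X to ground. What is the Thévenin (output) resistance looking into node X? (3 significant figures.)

R_th ≈ 5.55 Ω

R1' = 3.11 + 17.4 = 20.51 Ω (source resistance + R1).
Looking into X with the source shorted: R_th = R1'·R2/(R1'+R2) = 20.51 × 7.60/28.11 = 5.545 Ω.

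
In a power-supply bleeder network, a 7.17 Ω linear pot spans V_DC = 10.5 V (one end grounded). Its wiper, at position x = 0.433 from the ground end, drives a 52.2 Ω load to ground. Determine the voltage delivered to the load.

V_out ≈ 4.40 V

The pot divides into 4.065 Ω above the wiper and 3.105 Ω below.
Lower segment in parallel with the load: 3.105 ‖ 52.2 = 2.930 Ω.
V_out = 10.5 × 2.930/(4.065 + 2.930) = 4.398 V.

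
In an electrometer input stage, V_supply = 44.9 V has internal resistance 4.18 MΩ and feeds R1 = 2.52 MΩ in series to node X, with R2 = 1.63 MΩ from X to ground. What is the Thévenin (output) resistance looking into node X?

R_th ≈ 1.31 MΩ

R1' = 4.18 + 2.52 = 6.700 MΩ (source resistance + R1).
Zeroing V_supply shorts the top of R1' to ground, so R_th = R1' ‖ R2 = 1.311 MΩ.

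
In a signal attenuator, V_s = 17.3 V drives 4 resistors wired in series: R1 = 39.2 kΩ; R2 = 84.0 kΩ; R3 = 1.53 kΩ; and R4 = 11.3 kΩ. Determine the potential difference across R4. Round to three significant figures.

V ≈ 1.44 V

Total series resistance ΣR = 39.2 + 84.0 + 1.53 + 11.3 = 136.0 kΩ.
By the voltage-divider rule, V = 17.3 × 11.30/136.0 = 1.437 V.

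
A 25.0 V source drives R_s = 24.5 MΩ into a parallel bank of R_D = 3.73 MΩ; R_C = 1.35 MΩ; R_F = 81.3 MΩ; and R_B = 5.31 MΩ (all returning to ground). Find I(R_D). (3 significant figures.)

I ≈ 0.219 µA

Combine the parallel branches: R_p = (1/3.73 + 1/1.35 + 1/81.3 + 1/5.31)⁻¹ = 0.8268 MΩ.
V_A by voltage divider: V_A = 25.0 × 0.8268/(24.5 + 0.8268) = 0.8161 V.
I(R_D) = V_A / R_D = 0.8161/3.73 = 0.2188 µA.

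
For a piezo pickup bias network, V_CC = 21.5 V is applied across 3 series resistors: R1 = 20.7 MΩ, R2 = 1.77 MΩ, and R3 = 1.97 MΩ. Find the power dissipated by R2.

P ≈ 1.37 µW

The common current is I = 21.5/24.44 = 0.8797 µA.
P(R2) = I²·R2 = (0.8797)² × 1.77 = 1.370 µW.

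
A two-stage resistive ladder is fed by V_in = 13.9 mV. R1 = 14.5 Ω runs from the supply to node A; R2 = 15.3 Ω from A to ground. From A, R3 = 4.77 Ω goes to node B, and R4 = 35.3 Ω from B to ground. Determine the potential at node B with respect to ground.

Looking into the second stage from A: R3 + R4 = 40.07 Ω appears in parallel with R2.
R2 ‖ (R3+R4) = 11.07 Ω.
First divider: V_A = V_in · 11.07/(14.5 + 11.07) = 6.018 mV.
Then the unloaded second divider: V_B = V_A × R4/(R3+R4) = 6.018 × 0.8810 = 5.302 mV.

V_B ≈ 5.30 mV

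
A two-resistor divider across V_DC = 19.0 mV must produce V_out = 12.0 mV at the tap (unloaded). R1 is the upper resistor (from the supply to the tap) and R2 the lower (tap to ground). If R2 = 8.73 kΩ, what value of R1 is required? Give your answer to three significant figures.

Required fraction k = V_out/V_DC = 0.6316.
So R1 = R2 · (V_DC/V_out − 1) = 8.73 × (19.0/12.0 − 1) = 8.73 × 0.5833 = 5.092 kΩ.

R1 ≈ 5.09 kΩ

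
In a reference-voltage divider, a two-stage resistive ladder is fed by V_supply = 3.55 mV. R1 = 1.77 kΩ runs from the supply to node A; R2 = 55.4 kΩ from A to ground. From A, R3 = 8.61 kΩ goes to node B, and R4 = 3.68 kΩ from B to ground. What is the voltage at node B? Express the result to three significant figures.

The second stage (R3 + R4 = 12.29 kΩ) loads node A in parallel with R2.
Effective lower resistance at A: R2 ‖ 12.29 = 10.06 kΩ.
First divider: V_A = V_supply · 10.06/(1.77 + 10.06) = 3.019 mV.
Stage 2 is unloaded, so V_B = V_A · R4/(R3+R4) = 3.019 × 3.68/12.29 = 0.9039 mV.

V_B ≈ 0.904 mV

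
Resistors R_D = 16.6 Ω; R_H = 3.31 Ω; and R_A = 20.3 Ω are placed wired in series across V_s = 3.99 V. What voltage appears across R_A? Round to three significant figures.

V ≈ 2.01 V

Total series resistance ΣR = 16.6 + 3.31 + 20.3 = 40.21 Ω.
Voltage divider: V = V_s · (20.30 / 40.21) = 3.99 × 0.5048 = 2.014 V.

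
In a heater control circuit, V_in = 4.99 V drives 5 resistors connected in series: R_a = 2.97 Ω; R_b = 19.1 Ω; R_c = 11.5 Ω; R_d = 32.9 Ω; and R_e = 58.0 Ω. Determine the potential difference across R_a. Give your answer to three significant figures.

V ≈ 0.119 V

Series total: ΣR = 2.97 + 19.1 + 11.5 + 32.9 + 58.0 = 124.5 Ω.
V = V_in · R/ΣR = 4.99 × 0.02386 = 0.1191 V.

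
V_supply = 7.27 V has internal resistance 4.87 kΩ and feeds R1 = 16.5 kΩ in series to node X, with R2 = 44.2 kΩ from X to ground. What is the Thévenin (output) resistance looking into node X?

R_th ≈ 14.4 kΩ

R1' = 4.87 + 16.5 = 21.37 kΩ (source resistance + R1).
Zeroing V_supply shorts the top of R1' to ground, so R_th = R1' ‖ R2 = 14.41 kΩ.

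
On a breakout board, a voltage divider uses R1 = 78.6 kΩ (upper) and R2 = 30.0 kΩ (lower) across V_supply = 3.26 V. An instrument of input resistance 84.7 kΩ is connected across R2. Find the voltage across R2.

V_out ≈ 0.717 V

R2 ‖ R_L = (30.0 × 84.7)/(30.0 + 84.7) = 22.15 kΩ.
Voltage divider with the loaded lower leg: V_out = 3.26 × 22.15/(78.6 + 22.15) = 3.26 × 0.2199 = 0.7168 V.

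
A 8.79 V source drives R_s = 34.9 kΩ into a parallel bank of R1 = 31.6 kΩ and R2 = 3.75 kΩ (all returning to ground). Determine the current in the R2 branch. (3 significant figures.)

I ≈ 0.205 mA

Equivalent of the parallel group: R_p = 3.352 kΩ.
V_A = 8.79 × 3.352/38.25 = 0.7703 V.
I(R2) = V_A / R2 = 0.7703/3.75 = 0.2054 mA.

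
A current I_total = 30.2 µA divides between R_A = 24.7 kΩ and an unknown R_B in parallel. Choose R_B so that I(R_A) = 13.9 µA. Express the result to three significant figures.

R_B ≈ 21.1 kΩ

The fraction through R_A equals R_B/(R_A+R_B).
13.9/30.2 = R_B/(R_A + R_B) → R_B = R_A · (0.4603)/(1 − 0.4603) = 24.7 × 0.8528 = 21.06 kΩ.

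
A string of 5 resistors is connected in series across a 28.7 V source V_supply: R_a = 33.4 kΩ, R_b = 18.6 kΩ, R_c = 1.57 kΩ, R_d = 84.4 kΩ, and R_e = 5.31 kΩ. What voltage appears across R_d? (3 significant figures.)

V ≈ 16.9 V

ΣR = 33.4 + 18.6 + 1.57 + 84.4 + 5.31 = 143.3 kΩ.
Voltage divider: V = V_supply · (84.40 / 143.3) = 28.7 × 0.5891 = 16.91 V.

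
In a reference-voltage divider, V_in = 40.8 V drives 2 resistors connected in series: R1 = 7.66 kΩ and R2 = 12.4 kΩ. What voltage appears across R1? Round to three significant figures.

V ≈ 15.6 V

Series total: ΣR = 7.66 + 12.4 = 20.06 kΩ.
By the voltage-divider rule, V = 40.8 × 7.660/20.06 = 15.58 V.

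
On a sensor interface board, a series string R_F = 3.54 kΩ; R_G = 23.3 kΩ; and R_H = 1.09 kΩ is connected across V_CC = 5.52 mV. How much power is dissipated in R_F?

ΣR = 27.93 kΩ → I = 5.52/27.93 = 0.1976 µA.
V(R_F) = I·R = 0.6996 mV; P = V·I = 0.6996 × 0.1976 = 0.1383 nW.

P ≈ 0.138 nW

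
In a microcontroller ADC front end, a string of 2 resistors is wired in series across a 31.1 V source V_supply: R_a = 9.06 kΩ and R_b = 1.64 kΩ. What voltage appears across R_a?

V ≈ 26.3 V

ΣR = 9.06 + 1.64 = 10.70 kΩ.
By the voltage-divider rule, V = 31.1 × 9.060/10.70 = 26.33 V.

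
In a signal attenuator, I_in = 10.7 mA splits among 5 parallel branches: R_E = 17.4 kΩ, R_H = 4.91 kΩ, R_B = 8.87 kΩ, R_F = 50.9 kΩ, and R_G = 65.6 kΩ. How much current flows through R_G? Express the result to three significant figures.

I ≈ 0.399 mA

Conductances: ΣG = 1/17.4 + 1/4.91 + 1/8.87 + 1/50.9 + 1/65.6 = 0.4088 (1/kΩ).
R_G takes the fraction G_k/ΣG = 0.01524/0.4088 = 0.03729, so I = 10.7 × 0.03729 = 0.3990 mA.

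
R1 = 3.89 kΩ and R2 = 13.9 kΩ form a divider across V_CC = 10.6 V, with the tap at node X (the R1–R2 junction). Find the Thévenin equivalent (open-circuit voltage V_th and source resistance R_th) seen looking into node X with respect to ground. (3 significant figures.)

V_th is the unloaded tap voltage: V_CC · R2/(R1+R2) = 10.6 × 0.7813 = 8.282 V.
With V_CC suppressed (replaced by a short), R_th = R1 ‖ R2 = (3.890 × 13.9)/(3.890 + 13.9) = 3.039 kΩ.

V_th ≈ 8.28 V, R_th ≈ 3.04 kΩ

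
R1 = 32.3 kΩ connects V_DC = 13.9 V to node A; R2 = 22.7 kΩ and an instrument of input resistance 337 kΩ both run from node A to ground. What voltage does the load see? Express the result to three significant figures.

First combine the lower leg with the load: R2 ‖ R_L = 21.27 kΩ.
Then V_out = V_DC · R2'/(R1 + R2') = 13.9 × 21.27/53.57 = 5.519 V.

V_out ≈ 5.52 V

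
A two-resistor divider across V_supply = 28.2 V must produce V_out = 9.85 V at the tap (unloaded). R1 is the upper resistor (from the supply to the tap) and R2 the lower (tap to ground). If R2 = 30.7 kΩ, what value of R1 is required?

The divider ratio is R2/(R1+R2) = 9.85/28.2 = 0.3493.
So R1 = R2 · (V_supply/V_out − 1) = 30.7 × (28.2/9.85 − 1) = 30.7 × 1.863 = 57.19 kΩ.

R1 ≈ 57.2 kΩ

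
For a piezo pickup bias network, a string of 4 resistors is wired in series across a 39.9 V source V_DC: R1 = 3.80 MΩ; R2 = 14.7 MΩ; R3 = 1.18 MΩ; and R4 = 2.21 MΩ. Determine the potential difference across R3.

V ≈ 2.15 V

Series total: ΣR = 3.80 + 14.7 + 1.18 + 2.21 = 21.89 MΩ.
By the voltage-divider rule, V = 39.9 × 1.180/21.89 = 2.151 V.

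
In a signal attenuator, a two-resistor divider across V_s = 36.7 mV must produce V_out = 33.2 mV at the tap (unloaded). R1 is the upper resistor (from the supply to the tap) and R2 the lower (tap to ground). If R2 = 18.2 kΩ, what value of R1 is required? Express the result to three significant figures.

R1 ≈ 1.92 kΩ

Required fraction k = V_out/V_s = 0.9046.
So R1 = R2 · (V_s/V_out − 1) = 18.2 × (36.7/33.2 − 1) = 18.2 × 0.1054 = 1.919 kΩ.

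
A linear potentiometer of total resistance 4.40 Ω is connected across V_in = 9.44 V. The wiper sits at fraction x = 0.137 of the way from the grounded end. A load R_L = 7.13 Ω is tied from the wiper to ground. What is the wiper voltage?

Lower segment x·R_p = 0.6028 Ω; upper segment (1−x)·R_p = 3.797 Ω.
Lower segment in parallel with the load: 0.6028 ‖ 7.13 = 0.5558 Ω.
Loaded-divider output: V_out = 9.44 × 0.1277 = 1.205 V.
(Unloaded: V_out = x·V_in = 1.29 V.)

V_out ≈ 1.21 V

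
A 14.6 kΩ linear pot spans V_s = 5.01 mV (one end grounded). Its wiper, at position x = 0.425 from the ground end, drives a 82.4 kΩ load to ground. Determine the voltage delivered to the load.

The pot divides into 8.395 kΩ above the wiper and 6.205 kΩ below.
Lower segment in parallel with the load: 6.205 ‖ 82.4 = 5.770 kΩ.
Loaded-divider output: V_out = 5.01 × 0.4074 = 2.041 mV.
(Unloaded: V_out = x·V_s = 2.13 mV.)

V_out ≈ 2.04 mV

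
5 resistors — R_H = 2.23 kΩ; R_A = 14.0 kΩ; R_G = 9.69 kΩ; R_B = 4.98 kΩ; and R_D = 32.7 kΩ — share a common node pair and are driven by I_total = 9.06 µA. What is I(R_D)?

ΣG = 1/2.23 + 1/14.0 + 1/9.69 + 1/4.98 + 1/32.7 = 0.8544.
Current divider: I(R_D) = I_total · G_k/ΣG = 9.06 × (0.03058/0.8544) = 9.06 × 0.03579 = 0.3243 µA.

I ≈ 0.324 µA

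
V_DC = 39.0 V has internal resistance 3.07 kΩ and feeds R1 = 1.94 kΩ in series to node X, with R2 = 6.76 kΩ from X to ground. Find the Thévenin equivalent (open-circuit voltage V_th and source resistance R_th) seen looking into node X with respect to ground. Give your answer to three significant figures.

V_th ≈ 22.4 V, R_th ≈ 2.88 kΩ

R1' = 3.07 + 1.94 = 5.010 kΩ (source resistance + R1).
V_th is the unloaded tap voltage: V_DC · R2/(R1'+R2) = 39.0 × 0.5743 = 22.40 V.
With V_DC suppressed (replaced by a short), R_th = R1' ‖ R2 = (5.010 × 6.76)/(5.010 + 6.76) = 2.877 kΩ.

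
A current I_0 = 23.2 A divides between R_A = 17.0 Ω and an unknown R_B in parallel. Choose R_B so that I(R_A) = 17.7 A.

R_B ≈ 54.7 Ω

Two-branch current divider: I_A = I_0 · R_B/(R_A + R_B).
17.7/23.2 = R_B/(R_A + R_B) → R_B = R_A · (0.7629)/(1 − 0.7629) = 17.0 × 3.218 = 54.71 Ω.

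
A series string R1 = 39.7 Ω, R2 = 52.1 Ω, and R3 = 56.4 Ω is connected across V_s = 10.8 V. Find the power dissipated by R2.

The common current is I = 10.8/148.2 = 0.07287 A.
P(R2) = I²·R2 = (0.07287)² × 52.1 = 0.2767 W.

P ≈ 0.277 W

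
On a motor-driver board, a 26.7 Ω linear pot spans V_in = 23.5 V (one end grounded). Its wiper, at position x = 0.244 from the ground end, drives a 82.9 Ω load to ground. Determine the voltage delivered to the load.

V_out ≈ 5.41 V

The pot divides into 20.19 Ω above the wiper and 6.515 Ω below.
Lower segment in parallel with the load: 6.515 ‖ 82.9 = 6.040 Ω.
Then V_out = V_in · 6.040/(20.19 + 6.040) = 5.412 V.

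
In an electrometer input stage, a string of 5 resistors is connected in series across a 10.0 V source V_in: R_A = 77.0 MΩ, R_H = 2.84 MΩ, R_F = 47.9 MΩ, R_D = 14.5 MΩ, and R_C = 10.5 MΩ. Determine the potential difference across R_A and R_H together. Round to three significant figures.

Total series resistance ΣR = 77.0 + 2.84 + 47.9 + 14.5 + 10.5 = 152.7 MΩ.
R_{R_A..R_H} = 77.0 + 2.84 = 79.84 MΩ.
V = V_in · R/ΣR = 10.0 × 0.5227 = 5.227 V.

V ≈ 5.23 V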